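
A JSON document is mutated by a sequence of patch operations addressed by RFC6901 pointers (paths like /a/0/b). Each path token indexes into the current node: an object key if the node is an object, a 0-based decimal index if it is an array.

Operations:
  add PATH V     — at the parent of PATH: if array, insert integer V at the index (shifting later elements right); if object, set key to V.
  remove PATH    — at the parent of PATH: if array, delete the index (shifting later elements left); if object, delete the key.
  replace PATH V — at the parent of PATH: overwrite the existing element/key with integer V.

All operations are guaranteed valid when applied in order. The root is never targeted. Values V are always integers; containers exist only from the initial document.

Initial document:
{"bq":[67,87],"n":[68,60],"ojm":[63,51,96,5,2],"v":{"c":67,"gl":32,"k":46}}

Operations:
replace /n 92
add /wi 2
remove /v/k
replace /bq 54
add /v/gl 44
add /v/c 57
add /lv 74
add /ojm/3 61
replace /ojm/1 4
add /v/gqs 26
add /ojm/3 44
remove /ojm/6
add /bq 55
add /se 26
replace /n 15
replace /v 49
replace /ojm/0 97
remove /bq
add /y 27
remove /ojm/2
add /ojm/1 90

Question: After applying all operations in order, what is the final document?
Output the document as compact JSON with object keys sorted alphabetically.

Answer: {"lv":74,"n":15,"ojm":[97,90,4,44,61,5],"se":26,"v":49,"wi":2,"y":27}

Derivation:
After op 1 (replace /n 92): {"bq":[67,87],"n":92,"ojm":[63,51,96,5,2],"v":{"c":67,"gl":32,"k":46}}
After op 2 (add /wi 2): {"bq":[67,87],"n":92,"ojm":[63,51,96,5,2],"v":{"c":67,"gl":32,"k":46},"wi":2}
After op 3 (remove /v/k): {"bq":[67,87],"n":92,"ojm":[63,51,96,5,2],"v":{"c":67,"gl":32},"wi":2}
After op 4 (replace /bq 54): {"bq":54,"n":92,"ojm":[63,51,96,5,2],"v":{"c":67,"gl":32},"wi":2}
After op 5 (add /v/gl 44): {"bq":54,"n":92,"ojm":[63,51,96,5,2],"v":{"c":67,"gl":44},"wi":2}
After op 6 (add /v/c 57): {"bq":54,"n":92,"ojm":[63,51,96,5,2],"v":{"c":57,"gl":44},"wi":2}
After op 7 (add /lv 74): {"bq":54,"lv":74,"n":92,"ojm":[63,51,96,5,2],"v":{"c":57,"gl":44},"wi":2}
After op 8 (add /ojm/3 61): {"bq":54,"lv":74,"n":92,"ojm":[63,51,96,61,5,2],"v":{"c":57,"gl":44},"wi":2}
After op 9 (replace /ojm/1 4): {"bq":54,"lv":74,"n":92,"ojm":[63,4,96,61,5,2],"v":{"c":57,"gl":44},"wi":2}
After op 10 (add /v/gqs 26): {"bq":54,"lv":74,"n":92,"ojm":[63,4,96,61,5,2],"v":{"c":57,"gl":44,"gqs":26},"wi":2}
After op 11 (add /ojm/3 44): {"bq":54,"lv":74,"n":92,"ojm":[63,4,96,44,61,5,2],"v":{"c":57,"gl":44,"gqs":26},"wi":2}
After op 12 (remove /ojm/6): {"bq":54,"lv":74,"n":92,"ojm":[63,4,96,44,61,5],"v":{"c":57,"gl":44,"gqs":26},"wi":2}
After op 13 (add /bq 55): {"bq":55,"lv":74,"n":92,"ojm":[63,4,96,44,61,5],"v":{"c":57,"gl":44,"gqs":26},"wi":2}
After op 14 (add /se 26): {"bq":55,"lv":74,"n":92,"ojm":[63,4,96,44,61,5],"se":26,"v":{"c":57,"gl":44,"gqs":26},"wi":2}
After op 15 (replace /n 15): {"bq":55,"lv":74,"n":15,"ojm":[63,4,96,44,61,5],"se":26,"v":{"c":57,"gl":44,"gqs":26},"wi":2}
After op 16 (replace /v 49): {"bq":55,"lv":74,"n":15,"ojm":[63,4,96,44,61,5],"se":26,"v":49,"wi":2}
After op 17 (replace /ojm/0 97): {"bq":55,"lv":74,"n":15,"ojm":[97,4,96,44,61,5],"se":26,"v":49,"wi":2}
After op 18 (remove /bq): {"lv":74,"n":15,"ojm":[97,4,96,44,61,5],"se":26,"v":49,"wi":2}
After op 19 (add /y 27): {"lv":74,"n":15,"ojm":[97,4,96,44,61,5],"se":26,"v":49,"wi":2,"y":27}
After op 20 (remove /ojm/2): {"lv":74,"n":15,"ojm":[97,4,44,61,5],"se":26,"v":49,"wi":2,"y":27}
After op 21 (add /ojm/1 90): {"lv":74,"n":15,"ojm":[97,90,4,44,61,5],"se":26,"v":49,"wi":2,"y":27}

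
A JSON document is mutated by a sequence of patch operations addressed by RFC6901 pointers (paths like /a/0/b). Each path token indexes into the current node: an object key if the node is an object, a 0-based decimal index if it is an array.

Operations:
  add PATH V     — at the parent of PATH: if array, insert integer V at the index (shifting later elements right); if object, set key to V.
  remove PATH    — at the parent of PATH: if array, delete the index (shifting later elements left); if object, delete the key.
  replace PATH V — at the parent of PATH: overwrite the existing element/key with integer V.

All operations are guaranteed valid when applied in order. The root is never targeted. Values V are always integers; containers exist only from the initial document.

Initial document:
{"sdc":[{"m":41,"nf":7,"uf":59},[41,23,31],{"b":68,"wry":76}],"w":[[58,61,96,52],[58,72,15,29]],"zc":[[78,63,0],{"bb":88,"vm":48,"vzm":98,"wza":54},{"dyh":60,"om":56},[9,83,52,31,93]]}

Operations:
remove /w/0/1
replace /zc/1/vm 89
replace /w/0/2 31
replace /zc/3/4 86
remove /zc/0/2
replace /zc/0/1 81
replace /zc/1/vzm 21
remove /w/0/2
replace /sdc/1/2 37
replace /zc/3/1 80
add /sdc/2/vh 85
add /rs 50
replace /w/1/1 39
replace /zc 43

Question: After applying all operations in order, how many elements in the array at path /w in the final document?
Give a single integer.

Answer: 2

Derivation:
After op 1 (remove /w/0/1): {"sdc":[{"m":41,"nf":7,"uf":59},[41,23,31],{"b":68,"wry":76}],"w":[[58,96,52],[58,72,15,29]],"zc":[[78,63,0],{"bb":88,"vm":48,"vzm":98,"wza":54},{"dyh":60,"om":56},[9,83,52,31,93]]}
After op 2 (replace /zc/1/vm 89): {"sdc":[{"m":41,"nf":7,"uf":59},[41,23,31],{"b":68,"wry":76}],"w":[[58,96,52],[58,72,15,29]],"zc":[[78,63,0],{"bb":88,"vm":89,"vzm":98,"wza":54},{"dyh":60,"om":56},[9,83,52,31,93]]}
After op 3 (replace /w/0/2 31): {"sdc":[{"m":41,"nf":7,"uf":59},[41,23,31],{"b":68,"wry":76}],"w":[[58,96,31],[58,72,15,29]],"zc":[[78,63,0],{"bb":88,"vm":89,"vzm":98,"wza":54},{"dyh":60,"om":56},[9,83,52,31,93]]}
After op 4 (replace /zc/3/4 86): {"sdc":[{"m":41,"nf":7,"uf":59},[41,23,31],{"b":68,"wry":76}],"w":[[58,96,31],[58,72,15,29]],"zc":[[78,63,0],{"bb":88,"vm":89,"vzm":98,"wza":54},{"dyh":60,"om":56},[9,83,52,31,86]]}
After op 5 (remove /zc/0/2): {"sdc":[{"m":41,"nf":7,"uf":59},[41,23,31],{"b":68,"wry":76}],"w":[[58,96,31],[58,72,15,29]],"zc":[[78,63],{"bb":88,"vm":89,"vzm":98,"wza":54},{"dyh":60,"om":56},[9,83,52,31,86]]}
After op 6 (replace /zc/0/1 81): {"sdc":[{"m":41,"nf":7,"uf":59},[41,23,31],{"b":68,"wry":76}],"w":[[58,96,31],[58,72,15,29]],"zc":[[78,81],{"bb":88,"vm":89,"vzm":98,"wza":54},{"dyh":60,"om":56},[9,83,52,31,86]]}
After op 7 (replace /zc/1/vzm 21): {"sdc":[{"m":41,"nf":7,"uf":59},[41,23,31],{"b":68,"wry":76}],"w":[[58,96,31],[58,72,15,29]],"zc":[[78,81],{"bb":88,"vm":89,"vzm":21,"wza":54},{"dyh":60,"om":56},[9,83,52,31,86]]}
After op 8 (remove /w/0/2): {"sdc":[{"m":41,"nf":7,"uf":59},[41,23,31],{"b":68,"wry":76}],"w":[[58,96],[58,72,15,29]],"zc":[[78,81],{"bb":88,"vm":89,"vzm":21,"wza":54},{"dyh":60,"om":56},[9,83,52,31,86]]}
After op 9 (replace /sdc/1/2 37): {"sdc":[{"m":41,"nf":7,"uf":59},[41,23,37],{"b":68,"wry":76}],"w":[[58,96],[58,72,15,29]],"zc":[[78,81],{"bb":88,"vm":89,"vzm":21,"wza":54},{"dyh":60,"om":56},[9,83,52,31,86]]}
After op 10 (replace /zc/3/1 80): {"sdc":[{"m":41,"nf":7,"uf":59},[41,23,37],{"b":68,"wry":76}],"w":[[58,96],[58,72,15,29]],"zc":[[78,81],{"bb":88,"vm":89,"vzm":21,"wza":54},{"dyh":60,"om":56},[9,80,52,31,86]]}
After op 11 (add /sdc/2/vh 85): {"sdc":[{"m":41,"nf":7,"uf":59},[41,23,37],{"b":68,"vh":85,"wry":76}],"w":[[58,96],[58,72,15,29]],"zc":[[78,81],{"bb":88,"vm":89,"vzm":21,"wza":54},{"dyh":60,"om":56},[9,80,52,31,86]]}
After op 12 (add /rs 50): {"rs":50,"sdc":[{"m":41,"nf":7,"uf":59},[41,23,37],{"b":68,"vh":85,"wry":76}],"w":[[58,96],[58,72,15,29]],"zc":[[78,81],{"bb":88,"vm":89,"vzm":21,"wza":54},{"dyh":60,"om":56},[9,80,52,31,86]]}
After op 13 (replace /w/1/1 39): {"rs":50,"sdc":[{"m":41,"nf":7,"uf":59},[41,23,37],{"b":68,"vh":85,"wry":76}],"w":[[58,96],[58,39,15,29]],"zc":[[78,81],{"bb":88,"vm":89,"vzm":21,"wza":54},{"dyh":60,"om":56},[9,80,52,31,86]]}
After op 14 (replace /zc 43): {"rs":50,"sdc":[{"m":41,"nf":7,"uf":59},[41,23,37],{"b":68,"vh":85,"wry":76}],"w":[[58,96],[58,39,15,29]],"zc":43}
Size at path /w: 2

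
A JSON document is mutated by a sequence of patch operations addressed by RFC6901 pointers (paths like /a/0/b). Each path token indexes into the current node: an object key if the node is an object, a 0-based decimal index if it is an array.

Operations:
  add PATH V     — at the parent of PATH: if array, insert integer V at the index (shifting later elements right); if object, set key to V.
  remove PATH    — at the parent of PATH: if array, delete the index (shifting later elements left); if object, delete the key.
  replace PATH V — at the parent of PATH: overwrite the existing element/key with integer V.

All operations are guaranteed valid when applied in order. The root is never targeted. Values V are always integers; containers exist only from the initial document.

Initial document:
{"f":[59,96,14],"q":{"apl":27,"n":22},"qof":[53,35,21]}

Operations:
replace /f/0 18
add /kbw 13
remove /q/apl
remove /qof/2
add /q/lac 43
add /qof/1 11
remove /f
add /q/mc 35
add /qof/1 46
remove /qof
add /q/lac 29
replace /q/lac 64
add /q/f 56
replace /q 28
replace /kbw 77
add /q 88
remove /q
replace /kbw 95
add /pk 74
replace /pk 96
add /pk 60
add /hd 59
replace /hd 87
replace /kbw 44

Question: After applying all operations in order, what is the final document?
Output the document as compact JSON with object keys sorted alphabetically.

After op 1 (replace /f/0 18): {"f":[18,96,14],"q":{"apl":27,"n":22},"qof":[53,35,21]}
After op 2 (add /kbw 13): {"f":[18,96,14],"kbw":13,"q":{"apl":27,"n":22},"qof":[53,35,21]}
After op 3 (remove /q/apl): {"f":[18,96,14],"kbw":13,"q":{"n":22},"qof":[53,35,21]}
After op 4 (remove /qof/2): {"f":[18,96,14],"kbw":13,"q":{"n":22},"qof":[53,35]}
After op 5 (add /q/lac 43): {"f":[18,96,14],"kbw":13,"q":{"lac":43,"n":22},"qof":[53,35]}
After op 6 (add /qof/1 11): {"f":[18,96,14],"kbw":13,"q":{"lac":43,"n":22},"qof":[53,11,35]}
After op 7 (remove /f): {"kbw":13,"q":{"lac":43,"n":22},"qof":[53,11,35]}
After op 8 (add /q/mc 35): {"kbw":13,"q":{"lac":43,"mc":35,"n":22},"qof":[53,11,35]}
After op 9 (add /qof/1 46): {"kbw":13,"q":{"lac":43,"mc":35,"n":22},"qof":[53,46,11,35]}
After op 10 (remove /qof): {"kbw":13,"q":{"lac":43,"mc":35,"n":22}}
After op 11 (add /q/lac 29): {"kbw":13,"q":{"lac":29,"mc":35,"n":22}}
After op 12 (replace /q/lac 64): {"kbw":13,"q":{"lac":64,"mc":35,"n":22}}
After op 13 (add /q/f 56): {"kbw":13,"q":{"f":56,"lac":64,"mc":35,"n":22}}
After op 14 (replace /q 28): {"kbw":13,"q":28}
After op 15 (replace /kbw 77): {"kbw":77,"q":28}
After op 16 (add /q 88): {"kbw":77,"q":88}
After op 17 (remove /q): {"kbw":77}
After op 18 (replace /kbw 95): {"kbw":95}
After op 19 (add /pk 74): {"kbw":95,"pk":74}
After op 20 (replace /pk 96): {"kbw":95,"pk":96}
After op 21 (add /pk 60): {"kbw":95,"pk":60}
After op 22 (add /hd 59): {"hd":59,"kbw":95,"pk":60}
After op 23 (replace /hd 87): {"hd":87,"kbw":95,"pk":60}
After op 24 (replace /kbw 44): {"hd":87,"kbw":44,"pk":60}

Answer: {"hd":87,"kbw":44,"pk":60}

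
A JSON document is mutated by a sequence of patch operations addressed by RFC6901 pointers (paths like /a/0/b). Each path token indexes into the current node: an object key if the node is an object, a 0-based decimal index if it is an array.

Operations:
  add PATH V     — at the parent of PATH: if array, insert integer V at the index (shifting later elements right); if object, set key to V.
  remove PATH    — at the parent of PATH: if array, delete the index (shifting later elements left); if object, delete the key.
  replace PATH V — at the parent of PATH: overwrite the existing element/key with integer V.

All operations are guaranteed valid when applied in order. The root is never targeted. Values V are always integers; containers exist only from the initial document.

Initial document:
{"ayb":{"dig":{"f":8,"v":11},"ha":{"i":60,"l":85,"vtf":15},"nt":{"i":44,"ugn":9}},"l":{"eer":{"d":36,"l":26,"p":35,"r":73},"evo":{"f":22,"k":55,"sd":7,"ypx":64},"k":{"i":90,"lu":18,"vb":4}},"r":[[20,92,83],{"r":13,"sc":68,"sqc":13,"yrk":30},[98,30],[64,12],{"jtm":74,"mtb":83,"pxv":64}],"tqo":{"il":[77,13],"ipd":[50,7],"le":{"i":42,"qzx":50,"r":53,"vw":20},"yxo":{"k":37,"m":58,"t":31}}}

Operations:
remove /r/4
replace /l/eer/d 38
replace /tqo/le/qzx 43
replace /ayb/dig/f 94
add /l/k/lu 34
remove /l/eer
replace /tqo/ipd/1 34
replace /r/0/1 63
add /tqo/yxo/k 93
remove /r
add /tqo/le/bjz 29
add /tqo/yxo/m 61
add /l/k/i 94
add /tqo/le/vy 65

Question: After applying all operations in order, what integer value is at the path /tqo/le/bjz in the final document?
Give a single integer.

After op 1 (remove /r/4): {"ayb":{"dig":{"f":8,"v":11},"ha":{"i":60,"l":85,"vtf":15},"nt":{"i":44,"ugn":9}},"l":{"eer":{"d":36,"l":26,"p":35,"r":73},"evo":{"f":22,"k":55,"sd":7,"ypx":64},"k":{"i":90,"lu":18,"vb":4}},"r":[[20,92,83],{"r":13,"sc":68,"sqc":13,"yrk":30},[98,30],[64,12]],"tqo":{"il":[77,13],"ipd":[50,7],"le":{"i":42,"qzx":50,"r":53,"vw":20},"yxo":{"k":37,"m":58,"t":31}}}
After op 2 (replace /l/eer/d 38): {"ayb":{"dig":{"f":8,"v":11},"ha":{"i":60,"l":85,"vtf":15},"nt":{"i":44,"ugn":9}},"l":{"eer":{"d":38,"l":26,"p":35,"r":73},"evo":{"f":22,"k":55,"sd":7,"ypx":64},"k":{"i":90,"lu":18,"vb":4}},"r":[[20,92,83],{"r":13,"sc":68,"sqc":13,"yrk":30},[98,30],[64,12]],"tqo":{"il":[77,13],"ipd":[50,7],"le":{"i":42,"qzx":50,"r":53,"vw":20},"yxo":{"k":37,"m":58,"t":31}}}
After op 3 (replace /tqo/le/qzx 43): {"ayb":{"dig":{"f":8,"v":11},"ha":{"i":60,"l":85,"vtf":15},"nt":{"i":44,"ugn":9}},"l":{"eer":{"d":38,"l":26,"p":35,"r":73},"evo":{"f":22,"k":55,"sd":7,"ypx":64},"k":{"i":90,"lu":18,"vb":4}},"r":[[20,92,83],{"r":13,"sc":68,"sqc":13,"yrk":30},[98,30],[64,12]],"tqo":{"il":[77,13],"ipd":[50,7],"le":{"i":42,"qzx":43,"r":53,"vw":20},"yxo":{"k":37,"m":58,"t":31}}}
After op 4 (replace /ayb/dig/f 94): {"ayb":{"dig":{"f":94,"v":11},"ha":{"i":60,"l":85,"vtf":15},"nt":{"i":44,"ugn":9}},"l":{"eer":{"d":38,"l":26,"p":35,"r":73},"evo":{"f":22,"k":55,"sd":7,"ypx":64},"k":{"i":90,"lu":18,"vb":4}},"r":[[20,92,83],{"r":13,"sc":68,"sqc":13,"yrk":30},[98,30],[64,12]],"tqo":{"il":[77,13],"ipd":[50,7],"le":{"i":42,"qzx":43,"r":53,"vw":20},"yxo":{"k":37,"m":58,"t":31}}}
After op 5 (add /l/k/lu 34): {"ayb":{"dig":{"f":94,"v":11},"ha":{"i":60,"l":85,"vtf":15},"nt":{"i":44,"ugn":9}},"l":{"eer":{"d":38,"l":26,"p":35,"r":73},"evo":{"f":22,"k":55,"sd":7,"ypx":64},"k":{"i":90,"lu":34,"vb":4}},"r":[[20,92,83],{"r":13,"sc":68,"sqc":13,"yrk":30},[98,30],[64,12]],"tqo":{"il":[77,13],"ipd":[50,7],"le":{"i":42,"qzx":43,"r":53,"vw":20},"yxo":{"k":37,"m":58,"t":31}}}
After op 6 (remove /l/eer): {"ayb":{"dig":{"f":94,"v":11},"ha":{"i":60,"l":85,"vtf":15},"nt":{"i":44,"ugn":9}},"l":{"evo":{"f":22,"k":55,"sd":7,"ypx":64},"k":{"i":90,"lu":34,"vb":4}},"r":[[20,92,83],{"r":13,"sc":68,"sqc":13,"yrk":30},[98,30],[64,12]],"tqo":{"il":[77,13],"ipd":[50,7],"le":{"i":42,"qzx":43,"r":53,"vw":20},"yxo":{"k":37,"m":58,"t":31}}}
After op 7 (replace /tqo/ipd/1 34): {"ayb":{"dig":{"f":94,"v":11},"ha":{"i":60,"l":85,"vtf":15},"nt":{"i":44,"ugn":9}},"l":{"evo":{"f":22,"k":55,"sd":7,"ypx":64},"k":{"i":90,"lu":34,"vb":4}},"r":[[20,92,83],{"r":13,"sc":68,"sqc":13,"yrk":30},[98,30],[64,12]],"tqo":{"il":[77,13],"ipd":[50,34],"le":{"i":42,"qzx":43,"r":53,"vw":20},"yxo":{"k":37,"m":58,"t":31}}}
After op 8 (replace /r/0/1 63): {"ayb":{"dig":{"f":94,"v":11},"ha":{"i":60,"l":85,"vtf":15},"nt":{"i":44,"ugn":9}},"l":{"evo":{"f":22,"k":55,"sd":7,"ypx":64},"k":{"i":90,"lu":34,"vb":4}},"r":[[20,63,83],{"r":13,"sc":68,"sqc":13,"yrk":30},[98,30],[64,12]],"tqo":{"il":[77,13],"ipd":[50,34],"le":{"i":42,"qzx":43,"r":53,"vw":20},"yxo":{"k":37,"m":58,"t":31}}}
After op 9 (add /tqo/yxo/k 93): {"ayb":{"dig":{"f":94,"v":11},"ha":{"i":60,"l":85,"vtf":15},"nt":{"i":44,"ugn":9}},"l":{"evo":{"f":22,"k":55,"sd":7,"ypx":64},"k":{"i":90,"lu":34,"vb":4}},"r":[[20,63,83],{"r":13,"sc":68,"sqc":13,"yrk":30},[98,30],[64,12]],"tqo":{"il":[77,13],"ipd":[50,34],"le":{"i":42,"qzx":43,"r":53,"vw":20},"yxo":{"k":93,"m":58,"t":31}}}
After op 10 (remove /r): {"ayb":{"dig":{"f":94,"v":11},"ha":{"i":60,"l":85,"vtf":15},"nt":{"i":44,"ugn":9}},"l":{"evo":{"f":22,"k":55,"sd":7,"ypx":64},"k":{"i":90,"lu":34,"vb":4}},"tqo":{"il":[77,13],"ipd":[50,34],"le":{"i":42,"qzx":43,"r":53,"vw":20},"yxo":{"k":93,"m":58,"t":31}}}
After op 11 (add /tqo/le/bjz 29): {"ayb":{"dig":{"f":94,"v":11},"ha":{"i":60,"l":85,"vtf":15},"nt":{"i":44,"ugn":9}},"l":{"evo":{"f":22,"k":55,"sd":7,"ypx":64},"k":{"i":90,"lu":34,"vb":4}},"tqo":{"il":[77,13],"ipd":[50,34],"le":{"bjz":29,"i":42,"qzx":43,"r":53,"vw":20},"yxo":{"k":93,"m":58,"t":31}}}
After op 12 (add /tqo/yxo/m 61): {"ayb":{"dig":{"f":94,"v":11},"ha":{"i":60,"l":85,"vtf":15},"nt":{"i":44,"ugn":9}},"l":{"evo":{"f":22,"k":55,"sd":7,"ypx":64},"k":{"i":90,"lu":34,"vb":4}},"tqo":{"il":[77,13],"ipd":[50,34],"le":{"bjz":29,"i":42,"qzx":43,"r":53,"vw":20},"yxo":{"k":93,"m":61,"t":31}}}
After op 13 (add /l/k/i 94): {"ayb":{"dig":{"f":94,"v":11},"ha":{"i":60,"l":85,"vtf":15},"nt":{"i":44,"ugn":9}},"l":{"evo":{"f":22,"k":55,"sd":7,"ypx":64},"k":{"i":94,"lu":34,"vb":4}},"tqo":{"il":[77,13],"ipd":[50,34],"le":{"bjz":29,"i":42,"qzx":43,"r":53,"vw":20},"yxo":{"k":93,"m":61,"t":31}}}
After op 14 (add /tqo/le/vy 65): {"ayb":{"dig":{"f":94,"v":11},"ha":{"i":60,"l":85,"vtf":15},"nt":{"i":44,"ugn":9}},"l":{"evo":{"f":22,"k":55,"sd":7,"ypx":64},"k":{"i":94,"lu":34,"vb":4}},"tqo":{"il":[77,13],"ipd":[50,34],"le":{"bjz":29,"i":42,"qzx":43,"r":53,"vw":20,"vy":65},"yxo":{"k":93,"m":61,"t":31}}}
Value at /tqo/le/bjz: 29

Answer: 29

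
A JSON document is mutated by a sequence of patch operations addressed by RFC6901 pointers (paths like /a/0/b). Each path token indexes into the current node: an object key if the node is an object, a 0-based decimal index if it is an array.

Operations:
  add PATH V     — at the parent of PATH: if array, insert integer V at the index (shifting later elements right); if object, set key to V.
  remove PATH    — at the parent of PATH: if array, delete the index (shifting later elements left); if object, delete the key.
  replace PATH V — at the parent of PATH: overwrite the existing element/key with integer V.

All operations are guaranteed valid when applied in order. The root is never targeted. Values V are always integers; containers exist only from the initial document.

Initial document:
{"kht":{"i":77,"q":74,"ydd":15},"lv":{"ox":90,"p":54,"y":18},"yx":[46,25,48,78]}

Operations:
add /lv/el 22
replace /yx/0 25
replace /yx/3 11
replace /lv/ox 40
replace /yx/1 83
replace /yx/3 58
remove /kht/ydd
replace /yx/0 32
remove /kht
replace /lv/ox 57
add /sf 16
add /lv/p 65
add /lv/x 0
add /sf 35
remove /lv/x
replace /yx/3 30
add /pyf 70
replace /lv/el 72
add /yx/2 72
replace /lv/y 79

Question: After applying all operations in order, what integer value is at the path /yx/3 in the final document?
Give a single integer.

Answer: 48

Derivation:
After op 1 (add /lv/el 22): {"kht":{"i":77,"q":74,"ydd":15},"lv":{"el":22,"ox":90,"p":54,"y":18},"yx":[46,25,48,78]}
After op 2 (replace /yx/0 25): {"kht":{"i":77,"q":74,"ydd":15},"lv":{"el":22,"ox":90,"p":54,"y":18},"yx":[25,25,48,78]}
After op 3 (replace /yx/3 11): {"kht":{"i":77,"q":74,"ydd":15},"lv":{"el":22,"ox":90,"p":54,"y":18},"yx":[25,25,48,11]}
After op 4 (replace /lv/ox 40): {"kht":{"i":77,"q":74,"ydd":15},"lv":{"el":22,"ox":40,"p":54,"y":18},"yx":[25,25,48,11]}
After op 5 (replace /yx/1 83): {"kht":{"i":77,"q":74,"ydd":15},"lv":{"el":22,"ox":40,"p":54,"y":18},"yx":[25,83,48,11]}
After op 6 (replace /yx/3 58): {"kht":{"i":77,"q":74,"ydd":15},"lv":{"el":22,"ox":40,"p":54,"y":18},"yx":[25,83,48,58]}
After op 7 (remove /kht/ydd): {"kht":{"i":77,"q":74},"lv":{"el":22,"ox":40,"p":54,"y":18},"yx":[25,83,48,58]}
After op 8 (replace /yx/0 32): {"kht":{"i":77,"q":74},"lv":{"el":22,"ox":40,"p":54,"y":18},"yx":[32,83,48,58]}
After op 9 (remove /kht): {"lv":{"el":22,"ox":40,"p":54,"y":18},"yx":[32,83,48,58]}
After op 10 (replace /lv/ox 57): {"lv":{"el":22,"ox":57,"p":54,"y":18},"yx":[32,83,48,58]}
After op 11 (add /sf 16): {"lv":{"el":22,"ox":57,"p":54,"y":18},"sf":16,"yx":[32,83,48,58]}
After op 12 (add /lv/p 65): {"lv":{"el":22,"ox":57,"p":65,"y":18},"sf":16,"yx":[32,83,48,58]}
After op 13 (add /lv/x 0): {"lv":{"el":22,"ox":57,"p":65,"x":0,"y":18},"sf":16,"yx":[32,83,48,58]}
After op 14 (add /sf 35): {"lv":{"el":22,"ox":57,"p":65,"x":0,"y":18},"sf":35,"yx":[32,83,48,58]}
After op 15 (remove /lv/x): {"lv":{"el":22,"ox":57,"p":65,"y":18},"sf":35,"yx":[32,83,48,58]}
After op 16 (replace /yx/3 30): {"lv":{"el":22,"ox":57,"p":65,"y":18},"sf":35,"yx":[32,83,48,30]}
After op 17 (add /pyf 70): {"lv":{"el":22,"ox":57,"p":65,"y":18},"pyf":70,"sf":35,"yx":[32,83,48,30]}
After op 18 (replace /lv/el 72): {"lv":{"el":72,"ox":57,"p":65,"y":18},"pyf":70,"sf":35,"yx":[32,83,48,30]}
After op 19 (add /yx/2 72): {"lv":{"el":72,"ox":57,"p":65,"y":18},"pyf":70,"sf":35,"yx":[32,83,72,48,30]}
After op 20 (replace /lv/y 79): {"lv":{"el":72,"ox":57,"p":65,"y":79},"pyf":70,"sf":35,"yx":[32,83,72,48,30]}
Value at /yx/3: 48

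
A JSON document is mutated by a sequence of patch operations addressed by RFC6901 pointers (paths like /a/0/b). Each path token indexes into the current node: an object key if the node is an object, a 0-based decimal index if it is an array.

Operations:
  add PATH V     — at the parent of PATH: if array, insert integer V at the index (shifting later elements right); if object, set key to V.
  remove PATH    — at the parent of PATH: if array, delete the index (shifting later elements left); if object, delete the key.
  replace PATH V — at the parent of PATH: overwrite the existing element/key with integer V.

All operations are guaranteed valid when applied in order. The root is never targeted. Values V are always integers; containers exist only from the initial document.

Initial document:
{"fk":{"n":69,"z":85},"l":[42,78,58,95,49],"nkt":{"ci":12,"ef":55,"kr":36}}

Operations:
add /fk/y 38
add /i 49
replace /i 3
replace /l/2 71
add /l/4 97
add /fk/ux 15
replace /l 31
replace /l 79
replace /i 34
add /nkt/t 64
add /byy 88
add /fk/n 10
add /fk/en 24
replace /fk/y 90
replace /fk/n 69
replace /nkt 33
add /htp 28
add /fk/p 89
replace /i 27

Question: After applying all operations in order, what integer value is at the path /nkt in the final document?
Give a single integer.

Answer: 33

Derivation:
After op 1 (add /fk/y 38): {"fk":{"n":69,"y":38,"z":85},"l":[42,78,58,95,49],"nkt":{"ci":12,"ef":55,"kr":36}}
After op 2 (add /i 49): {"fk":{"n":69,"y":38,"z":85},"i":49,"l":[42,78,58,95,49],"nkt":{"ci":12,"ef":55,"kr":36}}
After op 3 (replace /i 3): {"fk":{"n":69,"y":38,"z":85},"i":3,"l":[42,78,58,95,49],"nkt":{"ci":12,"ef":55,"kr":36}}
After op 4 (replace /l/2 71): {"fk":{"n":69,"y":38,"z":85},"i":3,"l":[42,78,71,95,49],"nkt":{"ci":12,"ef":55,"kr":36}}
After op 5 (add /l/4 97): {"fk":{"n":69,"y":38,"z":85},"i":3,"l":[42,78,71,95,97,49],"nkt":{"ci":12,"ef":55,"kr":36}}
After op 6 (add /fk/ux 15): {"fk":{"n":69,"ux":15,"y":38,"z":85},"i":3,"l":[42,78,71,95,97,49],"nkt":{"ci":12,"ef":55,"kr":36}}
After op 7 (replace /l 31): {"fk":{"n":69,"ux":15,"y":38,"z":85},"i":3,"l":31,"nkt":{"ci":12,"ef":55,"kr":36}}
After op 8 (replace /l 79): {"fk":{"n":69,"ux":15,"y":38,"z":85},"i":3,"l":79,"nkt":{"ci":12,"ef":55,"kr":36}}
After op 9 (replace /i 34): {"fk":{"n":69,"ux":15,"y":38,"z":85},"i":34,"l":79,"nkt":{"ci":12,"ef":55,"kr":36}}
After op 10 (add /nkt/t 64): {"fk":{"n":69,"ux":15,"y":38,"z":85},"i":34,"l":79,"nkt":{"ci":12,"ef":55,"kr":36,"t":64}}
After op 11 (add /byy 88): {"byy":88,"fk":{"n":69,"ux":15,"y":38,"z":85},"i":34,"l":79,"nkt":{"ci":12,"ef":55,"kr":36,"t":64}}
After op 12 (add /fk/n 10): {"byy":88,"fk":{"n":10,"ux":15,"y":38,"z":85},"i":34,"l":79,"nkt":{"ci":12,"ef":55,"kr":36,"t":64}}
After op 13 (add /fk/en 24): {"byy":88,"fk":{"en":24,"n":10,"ux":15,"y":38,"z":85},"i":34,"l":79,"nkt":{"ci":12,"ef":55,"kr":36,"t":64}}
After op 14 (replace /fk/y 90): {"byy":88,"fk":{"en":24,"n":10,"ux":15,"y":90,"z":85},"i":34,"l":79,"nkt":{"ci":12,"ef":55,"kr":36,"t":64}}
After op 15 (replace /fk/n 69): {"byy":88,"fk":{"en":24,"n":69,"ux":15,"y":90,"z":85},"i":34,"l":79,"nkt":{"ci":12,"ef":55,"kr":36,"t":64}}
After op 16 (replace /nkt 33): {"byy":88,"fk":{"en":24,"n":69,"ux":15,"y":90,"z":85},"i":34,"l":79,"nkt":33}
After op 17 (add /htp 28): {"byy":88,"fk":{"en":24,"n":69,"ux":15,"y":90,"z":85},"htp":28,"i":34,"l":79,"nkt":33}
After op 18 (add /fk/p 89): {"byy":88,"fk":{"en":24,"n":69,"p":89,"ux":15,"y":90,"z":85},"htp":28,"i":34,"l":79,"nkt":33}
After op 19 (replace /i 27): {"byy":88,"fk":{"en":24,"n":69,"p":89,"ux":15,"y":90,"z":85},"htp":28,"i":27,"l":79,"nkt":33}
Value at /nkt: 33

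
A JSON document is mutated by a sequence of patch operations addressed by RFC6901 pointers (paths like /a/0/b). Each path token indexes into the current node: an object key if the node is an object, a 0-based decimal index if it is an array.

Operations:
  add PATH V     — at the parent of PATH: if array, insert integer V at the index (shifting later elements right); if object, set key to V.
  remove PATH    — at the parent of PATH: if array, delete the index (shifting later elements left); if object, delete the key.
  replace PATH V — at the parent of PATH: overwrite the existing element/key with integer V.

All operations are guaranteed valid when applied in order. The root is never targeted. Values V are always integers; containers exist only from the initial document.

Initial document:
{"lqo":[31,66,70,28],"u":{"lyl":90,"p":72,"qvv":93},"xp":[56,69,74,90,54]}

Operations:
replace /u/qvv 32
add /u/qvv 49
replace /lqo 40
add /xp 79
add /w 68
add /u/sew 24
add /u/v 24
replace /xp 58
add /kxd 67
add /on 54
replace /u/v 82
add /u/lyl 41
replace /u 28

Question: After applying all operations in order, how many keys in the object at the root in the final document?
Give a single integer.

Answer: 6

Derivation:
After op 1 (replace /u/qvv 32): {"lqo":[31,66,70,28],"u":{"lyl":90,"p":72,"qvv":32},"xp":[56,69,74,90,54]}
After op 2 (add /u/qvv 49): {"lqo":[31,66,70,28],"u":{"lyl":90,"p":72,"qvv":49},"xp":[56,69,74,90,54]}
After op 3 (replace /lqo 40): {"lqo":40,"u":{"lyl":90,"p":72,"qvv":49},"xp":[56,69,74,90,54]}
After op 4 (add /xp 79): {"lqo":40,"u":{"lyl":90,"p":72,"qvv":49},"xp":79}
After op 5 (add /w 68): {"lqo":40,"u":{"lyl":90,"p":72,"qvv":49},"w":68,"xp":79}
After op 6 (add /u/sew 24): {"lqo":40,"u":{"lyl":90,"p":72,"qvv":49,"sew":24},"w":68,"xp":79}
After op 7 (add /u/v 24): {"lqo":40,"u":{"lyl":90,"p":72,"qvv":49,"sew":24,"v":24},"w":68,"xp":79}
After op 8 (replace /xp 58): {"lqo":40,"u":{"lyl":90,"p":72,"qvv":49,"sew":24,"v":24},"w":68,"xp":58}
After op 9 (add /kxd 67): {"kxd":67,"lqo":40,"u":{"lyl":90,"p":72,"qvv":49,"sew":24,"v":24},"w":68,"xp":58}
After op 10 (add /on 54): {"kxd":67,"lqo":40,"on":54,"u":{"lyl":90,"p":72,"qvv":49,"sew":24,"v":24},"w":68,"xp":58}
After op 11 (replace /u/v 82): {"kxd":67,"lqo":40,"on":54,"u":{"lyl":90,"p":72,"qvv":49,"sew":24,"v":82},"w":68,"xp":58}
After op 12 (add /u/lyl 41): {"kxd":67,"lqo":40,"on":54,"u":{"lyl":41,"p":72,"qvv":49,"sew":24,"v":82},"w":68,"xp":58}
After op 13 (replace /u 28): {"kxd":67,"lqo":40,"on":54,"u":28,"w":68,"xp":58}
Size at the root: 6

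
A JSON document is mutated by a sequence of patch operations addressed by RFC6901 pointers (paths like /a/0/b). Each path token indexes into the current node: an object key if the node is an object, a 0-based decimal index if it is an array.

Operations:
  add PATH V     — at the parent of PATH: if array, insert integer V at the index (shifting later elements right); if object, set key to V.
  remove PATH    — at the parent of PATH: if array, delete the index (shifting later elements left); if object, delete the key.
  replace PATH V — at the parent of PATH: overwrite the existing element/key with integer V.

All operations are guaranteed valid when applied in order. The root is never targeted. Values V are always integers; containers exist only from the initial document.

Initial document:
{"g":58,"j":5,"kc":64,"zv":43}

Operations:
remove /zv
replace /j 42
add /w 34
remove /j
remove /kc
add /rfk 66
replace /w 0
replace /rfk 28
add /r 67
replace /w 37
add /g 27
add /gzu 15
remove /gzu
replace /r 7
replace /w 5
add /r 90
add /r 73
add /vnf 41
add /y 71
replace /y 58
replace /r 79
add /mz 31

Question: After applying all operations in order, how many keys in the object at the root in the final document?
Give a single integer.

Answer: 7

Derivation:
After op 1 (remove /zv): {"g":58,"j":5,"kc":64}
After op 2 (replace /j 42): {"g":58,"j":42,"kc":64}
After op 3 (add /w 34): {"g":58,"j":42,"kc":64,"w":34}
After op 4 (remove /j): {"g":58,"kc":64,"w":34}
After op 5 (remove /kc): {"g":58,"w":34}
After op 6 (add /rfk 66): {"g":58,"rfk":66,"w":34}
After op 7 (replace /w 0): {"g":58,"rfk":66,"w":0}
After op 8 (replace /rfk 28): {"g":58,"rfk":28,"w":0}
After op 9 (add /r 67): {"g":58,"r":67,"rfk":28,"w":0}
After op 10 (replace /w 37): {"g":58,"r":67,"rfk":28,"w":37}
After op 11 (add /g 27): {"g":27,"r":67,"rfk":28,"w":37}
After op 12 (add /gzu 15): {"g":27,"gzu":15,"r":67,"rfk":28,"w":37}
After op 13 (remove /gzu): {"g":27,"r":67,"rfk":28,"w":37}
After op 14 (replace /r 7): {"g":27,"r":7,"rfk":28,"w":37}
After op 15 (replace /w 5): {"g":27,"r":7,"rfk":28,"w":5}
After op 16 (add /r 90): {"g":27,"r":90,"rfk":28,"w":5}
After op 17 (add /r 73): {"g":27,"r":73,"rfk":28,"w":5}
After op 18 (add /vnf 41): {"g":27,"r":73,"rfk":28,"vnf":41,"w":5}
After op 19 (add /y 71): {"g":27,"r":73,"rfk":28,"vnf":41,"w":5,"y":71}
After op 20 (replace /y 58): {"g":27,"r":73,"rfk":28,"vnf":41,"w":5,"y":58}
After op 21 (replace /r 79): {"g":27,"r":79,"rfk":28,"vnf":41,"w":5,"y":58}
After op 22 (add /mz 31): {"g":27,"mz":31,"r":79,"rfk":28,"vnf":41,"w":5,"y":58}
Size at the root: 7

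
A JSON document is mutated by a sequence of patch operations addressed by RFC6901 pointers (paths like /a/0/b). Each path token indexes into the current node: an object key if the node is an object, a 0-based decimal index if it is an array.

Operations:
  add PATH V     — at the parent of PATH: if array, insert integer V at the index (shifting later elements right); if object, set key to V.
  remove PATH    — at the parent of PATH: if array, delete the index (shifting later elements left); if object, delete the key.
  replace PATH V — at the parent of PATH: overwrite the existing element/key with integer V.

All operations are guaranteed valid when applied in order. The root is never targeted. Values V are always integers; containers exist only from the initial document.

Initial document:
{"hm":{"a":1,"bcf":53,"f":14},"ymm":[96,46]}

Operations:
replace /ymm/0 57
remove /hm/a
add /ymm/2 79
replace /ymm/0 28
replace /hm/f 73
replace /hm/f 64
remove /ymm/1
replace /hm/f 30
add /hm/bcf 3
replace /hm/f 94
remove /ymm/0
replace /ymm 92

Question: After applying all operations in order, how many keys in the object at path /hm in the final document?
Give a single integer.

After op 1 (replace /ymm/0 57): {"hm":{"a":1,"bcf":53,"f":14},"ymm":[57,46]}
After op 2 (remove /hm/a): {"hm":{"bcf":53,"f":14},"ymm":[57,46]}
After op 3 (add /ymm/2 79): {"hm":{"bcf":53,"f":14},"ymm":[57,46,79]}
After op 4 (replace /ymm/0 28): {"hm":{"bcf":53,"f":14},"ymm":[28,46,79]}
After op 5 (replace /hm/f 73): {"hm":{"bcf":53,"f":73},"ymm":[28,46,79]}
After op 6 (replace /hm/f 64): {"hm":{"bcf":53,"f":64},"ymm":[28,46,79]}
After op 7 (remove /ymm/1): {"hm":{"bcf":53,"f":64},"ymm":[28,79]}
After op 8 (replace /hm/f 30): {"hm":{"bcf":53,"f":30},"ymm":[28,79]}
After op 9 (add /hm/bcf 3): {"hm":{"bcf":3,"f":30},"ymm":[28,79]}
After op 10 (replace /hm/f 94): {"hm":{"bcf":3,"f":94},"ymm":[28,79]}
After op 11 (remove /ymm/0): {"hm":{"bcf":3,"f":94},"ymm":[79]}
After op 12 (replace /ymm 92): {"hm":{"bcf":3,"f":94},"ymm":92}
Size at path /hm: 2

Answer: 2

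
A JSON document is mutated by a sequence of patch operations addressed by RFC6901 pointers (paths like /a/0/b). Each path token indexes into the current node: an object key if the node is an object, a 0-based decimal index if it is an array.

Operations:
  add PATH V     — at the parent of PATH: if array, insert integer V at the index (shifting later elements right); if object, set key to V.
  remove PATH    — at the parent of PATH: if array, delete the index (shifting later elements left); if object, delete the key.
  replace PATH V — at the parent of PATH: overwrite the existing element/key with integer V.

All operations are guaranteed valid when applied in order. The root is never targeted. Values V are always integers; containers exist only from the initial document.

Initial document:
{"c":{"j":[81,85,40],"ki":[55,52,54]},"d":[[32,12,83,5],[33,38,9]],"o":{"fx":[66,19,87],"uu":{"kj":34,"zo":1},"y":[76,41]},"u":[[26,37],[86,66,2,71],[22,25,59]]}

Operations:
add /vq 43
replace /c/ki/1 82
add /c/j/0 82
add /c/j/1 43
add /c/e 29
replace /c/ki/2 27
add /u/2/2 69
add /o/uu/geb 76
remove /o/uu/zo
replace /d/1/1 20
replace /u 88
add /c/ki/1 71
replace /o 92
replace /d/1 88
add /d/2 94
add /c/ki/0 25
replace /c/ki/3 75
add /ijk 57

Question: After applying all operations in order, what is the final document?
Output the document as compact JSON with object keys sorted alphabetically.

Answer: {"c":{"e":29,"j":[82,43,81,85,40],"ki":[25,55,71,75,27]},"d":[[32,12,83,5],88,94],"ijk":57,"o":92,"u":88,"vq":43}

Derivation:
After op 1 (add /vq 43): {"c":{"j":[81,85,40],"ki":[55,52,54]},"d":[[32,12,83,5],[33,38,9]],"o":{"fx":[66,19,87],"uu":{"kj":34,"zo":1},"y":[76,41]},"u":[[26,37],[86,66,2,71],[22,25,59]],"vq":43}
After op 2 (replace /c/ki/1 82): {"c":{"j":[81,85,40],"ki":[55,82,54]},"d":[[32,12,83,5],[33,38,9]],"o":{"fx":[66,19,87],"uu":{"kj":34,"zo":1},"y":[76,41]},"u":[[26,37],[86,66,2,71],[22,25,59]],"vq":43}
After op 3 (add /c/j/0 82): {"c":{"j":[82,81,85,40],"ki":[55,82,54]},"d":[[32,12,83,5],[33,38,9]],"o":{"fx":[66,19,87],"uu":{"kj":34,"zo":1},"y":[76,41]},"u":[[26,37],[86,66,2,71],[22,25,59]],"vq":43}
After op 4 (add /c/j/1 43): {"c":{"j":[82,43,81,85,40],"ki":[55,82,54]},"d":[[32,12,83,5],[33,38,9]],"o":{"fx":[66,19,87],"uu":{"kj":34,"zo":1},"y":[76,41]},"u":[[26,37],[86,66,2,71],[22,25,59]],"vq":43}
After op 5 (add /c/e 29): {"c":{"e":29,"j":[82,43,81,85,40],"ki":[55,82,54]},"d":[[32,12,83,5],[33,38,9]],"o":{"fx":[66,19,87],"uu":{"kj":34,"zo":1},"y":[76,41]},"u":[[26,37],[86,66,2,71],[22,25,59]],"vq":43}
After op 6 (replace /c/ki/2 27): {"c":{"e":29,"j":[82,43,81,85,40],"ki":[55,82,27]},"d":[[32,12,83,5],[33,38,9]],"o":{"fx":[66,19,87],"uu":{"kj":34,"zo":1},"y":[76,41]},"u":[[26,37],[86,66,2,71],[22,25,59]],"vq":43}
After op 7 (add /u/2/2 69): {"c":{"e":29,"j":[82,43,81,85,40],"ki":[55,82,27]},"d":[[32,12,83,5],[33,38,9]],"o":{"fx":[66,19,87],"uu":{"kj":34,"zo":1},"y":[76,41]},"u":[[26,37],[86,66,2,71],[22,25,69,59]],"vq":43}
After op 8 (add /o/uu/geb 76): {"c":{"e":29,"j":[82,43,81,85,40],"ki":[55,82,27]},"d":[[32,12,83,5],[33,38,9]],"o":{"fx":[66,19,87],"uu":{"geb":76,"kj":34,"zo":1},"y":[76,41]},"u":[[26,37],[86,66,2,71],[22,25,69,59]],"vq":43}
After op 9 (remove /o/uu/zo): {"c":{"e":29,"j":[82,43,81,85,40],"ki":[55,82,27]},"d":[[32,12,83,5],[33,38,9]],"o":{"fx":[66,19,87],"uu":{"geb":76,"kj":34},"y":[76,41]},"u":[[26,37],[86,66,2,71],[22,25,69,59]],"vq":43}
After op 10 (replace /d/1/1 20): {"c":{"e":29,"j":[82,43,81,85,40],"ki":[55,82,27]},"d":[[32,12,83,5],[33,20,9]],"o":{"fx":[66,19,87],"uu":{"geb":76,"kj":34},"y":[76,41]},"u":[[26,37],[86,66,2,71],[22,25,69,59]],"vq":43}
After op 11 (replace /u 88): {"c":{"e":29,"j":[82,43,81,85,40],"ki":[55,82,27]},"d":[[32,12,83,5],[33,20,9]],"o":{"fx":[66,19,87],"uu":{"geb":76,"kj":34},"y":[76,41]},"u":88,"vq":43}
After op 12 (add /c/ki/1 71): {"c":{"e":29,"j":[82,43,81,85,40],"ki":[55,71,82,27]},"d":[[32,12,83,5],[33,20,9]],"o":{"fx":[66,19,87],"uu":{"geb":76,"kj":34},"y":[76,41]},"u":88,"vq":43}
After op 13 (replace /o 92): {"c":{"e":29,"j":[82,43,81,85,40],"ki":[55,71,82,27]},"d":[[32,12,83,5],[33,20,9]],"o":92,"u":88,"vq":43}
After op 14 (replace /d/1 88): {"c":{"e":29,"j":[82,43,81,85,40],"ki":[55,71,82,27]},"d":[[32,12,83,5],88],"o":92,"u":88,"vq":43}
After op 15 (add /d/2 94): {"c":{"e":29,"j":[82,43,81,85,40],"ki":[55,71,82,27]},"d":[[32,12,83,5],88,94],"o":92,"u":88,"vq":43}
After op 16 (add /c/ki/0 25): {"c":{"e":29,"j":[82,43,81,85,40],"ki":[25,55,71,82,27]},"d":[[32,12,83,5],88,94],"o":92,"u":88,"vq":43}
After op 17 (replace /c/ki/3 75): {"c":{"e":29,"j":[82,43,81,85,40],"ki":[25,55,71,75,27]},"d":[[32,12,83,5],88,94],"o":92,"u":88,"vq":43}
After op 18 (add /ijk 57): {"c":{"e":29,"j":[82,43,81,85,40],"ki":[25,55,71,75,27]},"d":[[32,12,83,5],88,94],"ijk":57,"o":92,"u":88,"vq":43}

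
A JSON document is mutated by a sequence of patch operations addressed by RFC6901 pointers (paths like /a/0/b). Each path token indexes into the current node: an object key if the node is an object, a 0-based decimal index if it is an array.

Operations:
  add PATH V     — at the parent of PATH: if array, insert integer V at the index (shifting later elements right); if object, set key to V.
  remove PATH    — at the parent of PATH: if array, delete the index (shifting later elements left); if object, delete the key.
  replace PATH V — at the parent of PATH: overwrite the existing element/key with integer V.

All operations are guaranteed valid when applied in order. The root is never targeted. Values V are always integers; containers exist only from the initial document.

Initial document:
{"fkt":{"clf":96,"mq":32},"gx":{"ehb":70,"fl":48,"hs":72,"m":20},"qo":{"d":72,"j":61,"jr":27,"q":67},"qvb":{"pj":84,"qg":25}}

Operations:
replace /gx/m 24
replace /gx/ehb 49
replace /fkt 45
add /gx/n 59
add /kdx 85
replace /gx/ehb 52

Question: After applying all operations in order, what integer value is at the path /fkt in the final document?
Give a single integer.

After op 1 (replace /gx/m 24): {"fkt":{"clf":96,"mq":32},"gx":{"ehb":70,"fl":48,"hs":72,"m":24},"qo":{"d":72,"j":61,"jr":27,"q":67},"qvb":{"pj":84,"qg":25}}
After op 2 (replace /gx/ehb 49): {"fkt":{"clf":96,"mq":32},"gx":{"ehb":49,"fl":48,"hs":72,"m":24},"qo":{"d":72,"j":61,"jr":27,"q":67},"qvb":{"pj":84,"qg":25}}
After op 3 (replace /fkt 45): {"fkt":45,"gx":{"ehb":49,"fl":48,"hs":72,"m":24},"qo":{"d":72,"j":61,"jr":27,"q":67},"qvb":{"pj":84,"qg":25}}
After op 4 (add /gx/n 59): {"fkt":45,"gx":{"ehb":49,"fl":48,"hs":72,"m":24,"n":59},"qo":{"d":72,"j":61,"jr":27,"q":67},"qvb":{"pj":84,"qg":25}}
After op 5 (add /kdx 85): {"fkt":45,"gx":{"ehb":49,"fl":48,"hs":72,"m":24,"n":59},"kdx":85,"qo":{"d":72,"j":61,"jr":27,"q":67},"qvb":{"pj":84,"qg":25}}
After op 6 (replace /gx/ehb 52): {"fkt":45,"gx":{"ehb":52,"fl":48,"hs":72,"m":24,"n":59},"kdx":85,"qo":{"d":72,"j":61,"jr":27,"q":67},"qvb":{"pj":84,"qg":25}}
Value at /fkt: 45

Answer: 45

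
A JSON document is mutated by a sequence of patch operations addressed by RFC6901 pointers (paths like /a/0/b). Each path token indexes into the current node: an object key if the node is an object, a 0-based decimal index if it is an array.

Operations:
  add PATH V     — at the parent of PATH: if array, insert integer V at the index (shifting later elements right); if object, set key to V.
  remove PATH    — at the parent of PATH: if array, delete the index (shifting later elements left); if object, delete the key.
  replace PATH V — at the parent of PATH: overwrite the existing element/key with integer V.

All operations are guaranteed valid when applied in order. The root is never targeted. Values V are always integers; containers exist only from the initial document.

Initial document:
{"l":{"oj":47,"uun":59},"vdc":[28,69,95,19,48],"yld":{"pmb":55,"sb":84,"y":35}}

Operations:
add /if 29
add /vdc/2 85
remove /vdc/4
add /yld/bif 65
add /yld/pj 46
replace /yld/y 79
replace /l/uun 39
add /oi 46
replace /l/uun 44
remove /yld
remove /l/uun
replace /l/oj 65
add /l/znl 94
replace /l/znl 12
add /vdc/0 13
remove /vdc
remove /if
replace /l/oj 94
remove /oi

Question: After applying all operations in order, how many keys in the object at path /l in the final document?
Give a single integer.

Answer: 2

Derivation:
After op 1 (add /if 29): {"if":29,"l":{"oj":47,"uun":59},"vdc":[28,69,95,19,48],"yld":{"pmb":55,"sb":84,"y":35}}
After op 2 (add /vdc/2 85): {"if":29,"l":{"oj":47,"uun":59},"vdc":[28,69,85,95,19,48],"yld":{"pmb":55,"sb":84,"y":35}}
After op 3 (remove /vdc/4): {"if":29,"l":{"oj":47,"uun":59},"vdc":[28,69,85,95,48],"yld":{"pmb":55,"sb":84,"y":35}}
After op 4 (add /yld/bif 65): {"if":29,"l":{"oj":47,"uun":59},"vdc":[28,69,85,95,48],"yld":{"bif":65,"pmb":55,"sb":84,"y":35}}
After op 5 (add /yld/pj 46): {"if":29,"l":{"oj":47,"uun":59},"vdc":[28,69,85,95,48],"yld":{"bif":65,"pj":46,"pmb":55,"sb":84,"y":35}}
After op 6 (replace /yld/y 79): {"if":29,"l":{"oj":47,"uun":59},"vdc":[28,69,85,95,48],"yld":{"bif":65,"pj":46,"pmb":55,"sb":84,"y":79}}
After op 7 (replace /l/uun 39): {"if":29,"l":{"oj":47,"uun":39},"vdc":[28,69,85,95,48],"yld":{"bif":65,"pj":46,"pmb":55,"sb":84,"y":79}}
After op 8 (add /oi 46): {"if":29,"l":{"oj":47,"uun":39},"oi":46,"vdc":[28,69,85,95,48],"yld":{"bif":65,"pj":46,"pmb":55,"sb":84,"y":79}}
After op 9 (replace /l/uun 44): {"if":29,"l":{"oj":47,"uun":44},"oi":46,"vdc":[28,69,85,95,48],"yld":{"bif":65,"pj":46,"pmb":55,"sb":84,"y":79}}
After op 10 (remove /yld): {"if":29,"l":{"oj":47,"uun":44},"oi":46,"vdc":[28,69,85,95,48]}
After op 11 (remove /l/uun): {"if":29,"l":{"oj":47},"oi":46,"vdc":[28,69,85,95,48]}
After op 12 (replace /l/oj 65): {"if":29,"l":{"oj":65},"oi":46,"vdc":[28,69,85,95,48]}
After op 13 (add /l/znl 94): {"if":29,"l":{"oj":65,"znl":94},"oi":46,"vdc":[28,69,85,95,48]}
After op 14 (replace /l/znl 12): {"if":29,"l":{"oj":65,"znl":12},"oi":46,"vdc":[28,69,85,95,48]}
After op 15 (add /vdc/0 13): {"if":29,"l":{"oj":65,"znl":12},"oi":46,"vdc":[13,28,69,85,95,48]}
After op 16 (remove /vdc): {"if":29,"l":{"oj":65,"znl":12},"oi":46}
After op 17 (remove /if): {"l":{"oj":65,"znl":12},"oi":46}
After op 18 (replace /l/oj 94): {"l":{"oj":94,"znl":12},"oi":46}
After op 19 (remove /oi): {"l":{"oj":94,"znl":12}}
Size at path /l: 2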